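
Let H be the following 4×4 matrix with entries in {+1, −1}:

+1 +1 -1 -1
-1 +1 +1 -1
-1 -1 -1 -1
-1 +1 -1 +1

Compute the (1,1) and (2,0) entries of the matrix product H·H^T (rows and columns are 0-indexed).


Row 0 of H: [1, 1, -1, -1].
Row 1 of H: [-1, 1, 1, -1].
Row 2 of H: [-1, -1, -1, -1].
(H·H^T)[1][1] = Σ_j H[1][j]·H[1][j] = (-1)² + (1)² + (1)² + (-1)² = 1 + 1 + 1 + 1 = 4.
(H·H^T)[2][0] = Σ_j H[2][j]·H[0][j] = (-1)·(1) + (-1)·(1) + (-1)·(-1) + (-1)·(-1) = -1 + -1 + 1 + 1 = 0.
So rows 2 and 0 are orthogonal; the diagonal entry equals n = 4.

(1,1) entry = 4; (2,0) entry = 0.


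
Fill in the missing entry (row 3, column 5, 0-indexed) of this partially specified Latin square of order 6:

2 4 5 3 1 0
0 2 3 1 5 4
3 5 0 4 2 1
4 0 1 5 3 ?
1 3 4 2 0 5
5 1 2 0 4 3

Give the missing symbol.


Row 3 contains symbols [0, 1, 3, 4, 5] — missing [2].
Column 5 contains symbols [0, 1, 3, 4, 5] — missing [2].
The missing symbol must appear in both missing sets; intersection = [2].
Therefore the hidden value is 2.

Missing value = 2.


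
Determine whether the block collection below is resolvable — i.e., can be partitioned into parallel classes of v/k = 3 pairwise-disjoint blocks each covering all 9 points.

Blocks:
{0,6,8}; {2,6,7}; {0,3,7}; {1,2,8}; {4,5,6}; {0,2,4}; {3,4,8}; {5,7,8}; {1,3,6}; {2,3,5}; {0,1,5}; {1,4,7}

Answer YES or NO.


v = 9, block size k = 3, number of blocks = 12.
For resolvability, blocks must partition into parallel classes of size v/k = 3.
Total blocks must therefore be a multiple of 3: 12 = 3·4 + 0 ⇒ divisible ✓.
Greedy packing gives 4 candidate class(es). Each should be a full parallel class (size 3, covers all 9 points).
  Class 1 (3 blocks): {0,6,8}; {2,3,5}; {1,4,7}. Points covered: [0, 1, 2, 3, 4, 5, 6, 7, 8].
  Class 2 (3 blocks): {2,6,7}; {3,4,8}; {0,1,5}. Points covered: [0, 1, 2, 3, 4, 5, 6, 7, 8].
  Class 3 (3 blocks): {0,3,7}; {1,2,8}; {4,5,6}. Points covered: [0, 1, 2, 3, 4, 5, 6, 7, 8].
  Class 4 (3 blocks): {0,2,4}; {5,7,8}; {1,3,6}. Points covered: [0, 1, 2, 3, 4, 5, 6, 7, 8].
All classes full (size 3)? YES. All classes cover every point? YES.
Resolvable? YES.

YES


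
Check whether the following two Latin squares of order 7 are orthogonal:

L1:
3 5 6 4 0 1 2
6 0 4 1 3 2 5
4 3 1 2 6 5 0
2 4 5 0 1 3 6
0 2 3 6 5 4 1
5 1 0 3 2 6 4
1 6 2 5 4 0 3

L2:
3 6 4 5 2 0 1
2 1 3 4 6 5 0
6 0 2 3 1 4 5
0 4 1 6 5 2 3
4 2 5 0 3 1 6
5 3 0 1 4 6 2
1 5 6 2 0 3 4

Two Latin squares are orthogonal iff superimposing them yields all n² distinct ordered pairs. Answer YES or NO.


Form the n² = 49 superimposed pairs (L1[i][j], L2[i][j]), row by row (rows and columns indexed from 0):
row 0: (3,3) (5,6) (6,4) (4,5) (0,2) (1,0) (2,1)
row 1: (6,2) (0,1) (4,3) (1,4) (3,6) (2,5) (5,0)
row 2: (4,6) (3,0) (1,2) (2,3) (6,1) (5,4) (0,5)
row 3: (2,0) (4,4) (5,1) (0,6) (1,5) (3,2) (6,3)
row 4: (0,4) (2,2) (3,5) (6,0) (5,3) (4,1) (1,6)
row 5: (5,5) (1,3) (0,0) (3,1) (2,4) (6,6) (4,2)
row 6: (1,1) (6,5) (2,6) (5,2) (4,0) (0,3) (3,4)
Orthogonality requires all 49 pairs distinct.
Check by first coordinate: for each symbol s of L1, list the L2 entries in the n cells where L1 = s; they must all differ.
  L1 = 0: L2 entries (in reading order) 2, 1, 5, 6, 4, 0, 3 — all 7 distinct ✓
  L1 = 1: L2 entries (in reading order) 0, 4, 2, 5, 6, 3, 1 — all 7 distinct ✓
  L1 = 2: L2 entries (in reading order) 1, 5, 3, 0, 2, 4, 6 — all 7 distinct ✓
  L1 = 3: L2 entries (in reading order) 3, 6, 0, 2, 5, 1, 4 — all 7 distinct ✓
  L1 = 4: L2 entries (in reading order) 5, 3, 6, 4, 1, 2, 0 — all 7 distinct ✓
  L1 = 5: L2 entries (in reading order) 6, 0, 4, 1, 3, 5, 2 — all 7 distinct ✓
  L1 = 6: L2 entries (in reading order) 4, 2, 1, 3, 0, 6, 5 — all 7 distinct ✓
Every symbol of L1 meets every symbol of L2 exactly once, so all 49 pairs are distinct (49 of 49).
Conclusion: YES.

YES


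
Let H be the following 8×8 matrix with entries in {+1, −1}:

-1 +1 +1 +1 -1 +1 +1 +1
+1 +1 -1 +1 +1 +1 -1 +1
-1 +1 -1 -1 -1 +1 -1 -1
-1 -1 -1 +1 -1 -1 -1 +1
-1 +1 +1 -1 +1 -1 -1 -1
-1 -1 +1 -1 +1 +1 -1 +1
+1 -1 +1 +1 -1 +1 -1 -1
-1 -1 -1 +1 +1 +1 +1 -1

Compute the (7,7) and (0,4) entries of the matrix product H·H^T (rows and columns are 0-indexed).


Row 0 of H: [-1, 1, 1, 1, -1, 1, 1, 1].
Row 4 of H: [-1, 1, 1, -1, 1, -1, -1, -1].
Row 7 of H: [-1, -1, -1, 1, 1, 1, 1, -1].
(H·H^T)[7][7] = Σ_j H[7][j]·H[7][j] = (-1)² + (-1)² + (-1)² + (1)² + (1)² + (1)² + (1)² + (-1)² = 1 + 1 + 1 + 1 + 1 + 1 + 1 + 1 = 8.
(H·H^T)[0][4] = Σ_j H[0][j]·H[4][j] = (-1)·(-1) + (1)·(1) + (1)·(1) + (1)·(-1) + (-1)·(1) + (1)·(-1) + (1)·(-1) + (1)·(-1) = 1 + 1 + 1 + -1 + -1 + -1 + -1 + -1 = -2.
Rows 0 and 4 are not orthogonal (dot product = -2 ≠ 0), so H is not a Hadamard matrix.

(7,7) entry = 8; (0,4) entry = -2.


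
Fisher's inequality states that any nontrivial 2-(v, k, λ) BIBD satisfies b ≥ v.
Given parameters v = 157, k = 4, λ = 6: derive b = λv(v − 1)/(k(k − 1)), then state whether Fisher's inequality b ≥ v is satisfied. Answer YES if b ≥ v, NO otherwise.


b = λv(v − 1)/(k(k − 1)) = 6·157·156/(4·3) = 146952/12 = 12246.
Compare with v = 157: b ≥ v, so Fisher's inequality holds.

YES


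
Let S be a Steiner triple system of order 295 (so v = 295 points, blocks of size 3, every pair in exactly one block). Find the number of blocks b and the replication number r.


An STS(v) is a 2-(v, 3, 1) BIBD: block size k = 3, λ = 1.
Replication: r(k − 1) = λ(v − 1) ⇒ r·2 = 295 − 1 = 294 ⇒ r = 147.
Block count: b = v(v − 1)/6 = 295·294/6 = 86730/6 = 14455.
(Check via bk = vr: 14455·3 = 43365 = 295·147 = 43365 ✓.)

r = 147, b = 14455.


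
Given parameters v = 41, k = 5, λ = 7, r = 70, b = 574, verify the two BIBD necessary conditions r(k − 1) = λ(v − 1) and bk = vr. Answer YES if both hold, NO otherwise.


Condition (i): r(k − 1) = 70·4 = 280; λ(v − 1) = 7·40 = 280. Match? YES.
Condition (ii): bk = 574·5 = 2870; vr = 41·70 = 2870. Match? YES.
Both conditions hold? YES.

YES


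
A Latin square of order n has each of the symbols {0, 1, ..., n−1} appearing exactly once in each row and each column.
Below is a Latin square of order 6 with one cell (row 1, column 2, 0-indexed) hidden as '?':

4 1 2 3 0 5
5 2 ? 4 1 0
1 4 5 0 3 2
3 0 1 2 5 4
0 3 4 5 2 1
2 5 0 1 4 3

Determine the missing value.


Row 1 contains symbols [0, 1, 2, 4, 5] — missing [3].
Column 2 contains symbols [0, 1, 2, 4, 5] — missing [3].
The missing symbol must appear in both missing sets; intersection = [3].
Therefore the hidden value is 3.

Missing value = 3.


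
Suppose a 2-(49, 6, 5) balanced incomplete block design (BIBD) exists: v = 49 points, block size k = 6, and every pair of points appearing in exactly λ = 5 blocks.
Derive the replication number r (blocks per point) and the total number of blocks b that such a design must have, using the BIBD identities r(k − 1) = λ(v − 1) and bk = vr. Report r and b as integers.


Any 2-(v, k, λ) BIBD satisfies two necessary conditions:
  (i)  Each point sits in r blocks, and counting incidences through any fixed point gives r(k − 1) = λ(v − 1), so r = λ(v − 1)/(k − 1).
  (ii) Total incidences bk = vr, so b = vr/k.
Step 1: r = λ(v − 1)/(k − 1) = 5·(49 − 1)/(6 − 1) = 5·48/5 = 240/5 = 48.
Step 2: b = vr/k = 49·48/6 = 2352/6 = 392.
Check integrality: r = 48 ∈ Z ✓, b = 392 ∈ Z ✓.
(These identities are necessary conditions: they determine r and b for any design with these parameters, but do not by themselves prove that one exists.)

r = 48, b = 392.


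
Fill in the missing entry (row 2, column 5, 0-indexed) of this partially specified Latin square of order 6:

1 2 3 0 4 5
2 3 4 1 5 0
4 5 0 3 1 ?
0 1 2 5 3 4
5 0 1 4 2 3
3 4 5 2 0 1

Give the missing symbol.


Row 2 contains symbols [0, 1, 3, 4, 5] — missing [2].
Column 5 contains symbols [0, 1, 3, 4, 5] — missing [2].
The missing symbol must appear in both missing sets; intersection = [2].
Therefore the hidden value is 2.

Missing value = 2.


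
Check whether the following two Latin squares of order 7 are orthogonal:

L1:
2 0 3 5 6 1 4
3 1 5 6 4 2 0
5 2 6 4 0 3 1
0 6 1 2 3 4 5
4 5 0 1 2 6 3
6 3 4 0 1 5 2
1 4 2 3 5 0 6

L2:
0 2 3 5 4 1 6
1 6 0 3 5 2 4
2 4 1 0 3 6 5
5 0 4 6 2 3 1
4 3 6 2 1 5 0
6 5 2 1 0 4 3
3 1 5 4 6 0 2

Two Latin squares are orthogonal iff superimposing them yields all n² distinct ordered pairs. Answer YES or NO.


Form the n² = 49 superimposed pairs (L1[i][j], L2[i][j]), row by row (rows and columns indexed from 0):
row 0: (2,0) (0,2) (3,3) (5,5) (6,4) (1,1) (4,6)
row 1: (3,1) (1,6) (5,0) (6,3) (4,5) (2,2) (0,4)
row 2: (5,2) (2,4) (6,1) (4,0) (0,3) (3,6) (1,5)
row 3: (0,5) (6,0) (1,4) (2,6) (3,2) (4,3) (5,1)
row 4: (4,4) (5,3) (0,6) (1,2) (2,1) (6,5) (3,0)
row 5: (6,6) (3,5) (4,2) (0,1) (1,0) (5,4) (2,3)
row 6: (1,3) (4,1) (2,5) (3,4) (5,6) (0,0) (6,2)
Orthogonality requires all 49 pairs distinct.
Check by first coordinate: for each symbol s of L1, list the L2 entries in the n cells where L1 = s; they must all differ.
  L1 = 0: L2 entries (in reading order) 2, 4, 3, 5, 6, 1, 0 — all 7 distinct ✓
  L1 = 1: L2 entries (in reading order) 1, 6, 5, 4, 2, 0, 3 — all 7 distinct ✓
  L1 = 2: L2 entries (in reading order) 0, 2, 4, 6, 1, 3, 5 — all 7 distinct ✓
  L1 = 3: L2 entries (in reading order) 3, 1, 6, 2, 0, 5, 4 — all 7 distinct ✓
  L1 = 4: L2 entries (in reading order) 6, 5, 0, 3, 4, 2, 1 — all 7 distinct ✓
  L1 = 5: L2 entries (in reading order) 5, 0, 2, 1, 3, 4, 6 — all 7 distinct ✓
  L1 = 6: L2 entries (in reading order) 4, 3, 1, 0, 5, 6, 2 — all 7 distinct ✓
Every symbol of L1 meets every symbol of L2 exactly once, so all 49 pairs are distinct (49 of 49).
Conclusion: YES.

YES


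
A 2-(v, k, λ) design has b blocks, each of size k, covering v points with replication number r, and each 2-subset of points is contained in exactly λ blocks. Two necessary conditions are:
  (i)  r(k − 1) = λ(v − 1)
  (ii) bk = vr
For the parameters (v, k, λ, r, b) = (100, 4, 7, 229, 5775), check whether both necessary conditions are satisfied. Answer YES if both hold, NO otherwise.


Condition (i): r(k − 1) = 229·3 = 687; λ(v − 1) = 7·99 = 693. Match? NO.
Condition (ii): bk = 5775·4 = 23100; vr = 100·229 = 22900. Match? NO.
Both conditions hold? NO.

NO


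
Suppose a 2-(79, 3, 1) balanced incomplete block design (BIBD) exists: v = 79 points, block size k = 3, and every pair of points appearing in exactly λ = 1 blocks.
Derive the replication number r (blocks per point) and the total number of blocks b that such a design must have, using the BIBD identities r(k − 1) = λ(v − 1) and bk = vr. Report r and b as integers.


Any 2-(v, k, λ) BIBD satisfies two necessary conditions:
  (i)  Each point sits in r blocks, and counting incidences through any fixed point gives r(k − 1) = λ(v − 1), so r = λ(v − 1)/(k − 1).
  (ii) Total incidences bk = vr, so b = vr/k.
Step 1: r = λ(v − 1)/(k − 1) = 1·(79 − 1)/(3 − 1) = 1·78/2 = 78/2 = 39.
Step 2: b = vr/k = 79·39/3 = 3081/3 = 1027.
Check integrality: r = 39 ∈ Z ✓, b = 1027 ∈ Z ✓.
(These identities are necessary conditions: they determine r and b for any design with these parameters, but do not by themselves prove that one exists.)

r = 39, b = 1027.


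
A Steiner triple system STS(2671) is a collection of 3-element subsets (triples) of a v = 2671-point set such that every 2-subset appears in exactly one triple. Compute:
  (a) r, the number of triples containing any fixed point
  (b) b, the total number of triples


An STS(v) is a 2-(v, 3, 1) BIBD: block size k = 3, λ = 1.
Replication: r(k − 1) = λ(v − 1) ⇒ r·2 = 2671 − 1 = 2670 ⇒ r = 1335.
Block count: b = v(v − 1)/6 = 2671·2670/6 = 7131570/6 = 1188595.
(Check via bk = vr: 1188595·3 = 3565785 = 2671·1335 = 3565785 ✓.)

r = 1335, b = 1188595.


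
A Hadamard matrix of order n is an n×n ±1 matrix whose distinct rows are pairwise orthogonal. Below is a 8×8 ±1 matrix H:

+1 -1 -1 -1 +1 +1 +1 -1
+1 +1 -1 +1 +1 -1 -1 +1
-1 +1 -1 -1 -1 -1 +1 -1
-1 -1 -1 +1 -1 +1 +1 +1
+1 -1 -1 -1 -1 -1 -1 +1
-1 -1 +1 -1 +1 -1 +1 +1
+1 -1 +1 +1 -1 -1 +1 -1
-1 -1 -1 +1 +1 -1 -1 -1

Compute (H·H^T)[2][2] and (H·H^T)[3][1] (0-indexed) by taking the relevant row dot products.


Row 1 of H: [1, 1, -1, 1, 1, -1, -1, 1].
Row 2 of H: [-1, 1, -1, -1, -1, -1, 1, -1].
Row 3 of H: [-1, -1, -1, 1, -1, 1, 1, 1].
(H·H^T)[2][2] = Σ_j H[2][j]·H[2][j] = (-1)² + (1)² + (-1)² + (-1)² + (-1)² + (-1)² + (1)² + (-1)² = 1 + 1 + 1 + 1 + 1 + 1 + 1 + 1 = 8.
(H·H^T)[3][1] = Σ_j H[3][j]·H[1][j] = (-1)·(1) + (-1)·(1) + (-1)·(-1) + (1)·(1) + (-1)·(1) + (1)·(-1) + (1)·(-1) + (1)·(1) = -1 + -1 + 1 + 1 + -1 + -1 + -1 + 1 = -2.
Rows 3 and 1 are not orthogonal (dot product = -2 ≠ 0), so H is not a Hadamard matrix.

(2,2) entry = 8; (3,1) entry = -2.


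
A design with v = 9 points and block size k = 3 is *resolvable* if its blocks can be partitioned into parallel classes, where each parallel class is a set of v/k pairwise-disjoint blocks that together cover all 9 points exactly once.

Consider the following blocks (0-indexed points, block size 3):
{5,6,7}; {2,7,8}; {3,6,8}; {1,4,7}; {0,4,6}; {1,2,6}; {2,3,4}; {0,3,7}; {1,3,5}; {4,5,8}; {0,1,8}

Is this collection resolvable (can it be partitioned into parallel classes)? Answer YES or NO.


v = 9, block size k = 3, number of blocks = 11.
For resolvability, blocks must partition into parallel classes of size v/k = 3.
Total blocks must therefore be a multiple of 3: 11 = 3·3 + 2 ⇒ not divisible ✗.
Resolvable? NO.

NO


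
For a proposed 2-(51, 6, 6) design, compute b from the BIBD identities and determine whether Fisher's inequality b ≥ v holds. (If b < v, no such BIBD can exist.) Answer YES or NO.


b = λv(v − 1)/(k(k − 1)) = 6·51·50/(6·5) = 15300/30 = 510.
Compare with v = 51: b ≥ v, so Fisher's inequality holds.

YES


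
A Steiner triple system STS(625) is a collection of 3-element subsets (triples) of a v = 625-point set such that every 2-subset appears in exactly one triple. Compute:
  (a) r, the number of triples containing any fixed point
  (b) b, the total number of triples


An STS(v) is a 2-(v, 3, 1) BIBD: block size k = 3, λ = 1.
Replication: r(k − 1) = λ(v − 1) ⇒ r·2 = 625 − 1 = 624 ⇒ r = 312.
Block count: b = v(v − 1)/6 = 625·624/6 = 390000/6 = 65000.
(Check via bk = vr: 65000·3 = 195000 = 625·312 = 195000 ✓.)

r = 312, b = 65000.


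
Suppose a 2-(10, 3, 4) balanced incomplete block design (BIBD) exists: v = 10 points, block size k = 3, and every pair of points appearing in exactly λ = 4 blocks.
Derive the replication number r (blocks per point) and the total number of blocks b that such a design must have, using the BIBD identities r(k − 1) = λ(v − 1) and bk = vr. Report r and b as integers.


Any 2-(v, k, λ) BIBD satisfies two necessary conditions:
  (i)  Each point sits in r blocks, and counting incidences through any fixed point gives r(k − 1) = λ(v − 1), so r = λ(v − 1)/(k − 1).
  (ii) Total incidences bk = vr, so b = vr/k.
Step 1: r = λ(v − 1)/(k − 1) = 4·(10 − 1)/(3 − 1) = 4·9/2 = 36/2 = 18.
Step 2: b = vr/k = 10·18/3 = 180/3 = 60.
Check integrality: r = 18 ∈ Z ✓, b = 60 ∈ Z ✓.
(These identities are necessary conditions: they determine r and b for any design with these parameters, but do not by themselves prove that one exists.)

r = 18, b = 60.


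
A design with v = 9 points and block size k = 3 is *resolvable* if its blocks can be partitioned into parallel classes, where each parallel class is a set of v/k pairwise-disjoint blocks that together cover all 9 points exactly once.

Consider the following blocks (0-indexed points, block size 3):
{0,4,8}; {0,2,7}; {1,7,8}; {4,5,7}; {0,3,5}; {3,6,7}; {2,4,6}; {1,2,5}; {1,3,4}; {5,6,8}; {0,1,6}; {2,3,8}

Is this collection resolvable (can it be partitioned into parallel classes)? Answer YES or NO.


v = 9, block size k = 3, number of blocks = 12.
For resolvability, blocks must partition into parallel classes of size v/k = 3.
Total blocks must therefore be a multiple of 3: 12 = 3·4 + 0 ⇒ divisible ✓.
Greedy packing gives 4 candidate class(es). Each should be a full parallel class (size 3, covers all 9 points).
  Class 1 (3 blocks): {0,4,8}; {3,6,7}; {1,2,5}. Points covered: [0, 1, 2, 3, 4, 5, 6, 7, 8].
  Class 2 (3 blocks): {0,2,7}; {1,3,4}; {5,6,8}. Points covered: [0, 1, 2, 3, 4, 5, 6, 7, 8].
  Class 3 (3 blocks): {1,7,8}; {0,3,5}; {2,4,6}. Points covered: [0, 1, 2, 3, 4, 5, 6, 7, 8].
  Class 4 (3 blocks): {4,5,7}; {0,1,6}; {2,3,8}. Points covered: [0, 1, 2, 3, 4, 5, 6, 7, 8].
All classes full (size 3)? YES. All classes cover every point? YES.
Resolvable? YES.

YES


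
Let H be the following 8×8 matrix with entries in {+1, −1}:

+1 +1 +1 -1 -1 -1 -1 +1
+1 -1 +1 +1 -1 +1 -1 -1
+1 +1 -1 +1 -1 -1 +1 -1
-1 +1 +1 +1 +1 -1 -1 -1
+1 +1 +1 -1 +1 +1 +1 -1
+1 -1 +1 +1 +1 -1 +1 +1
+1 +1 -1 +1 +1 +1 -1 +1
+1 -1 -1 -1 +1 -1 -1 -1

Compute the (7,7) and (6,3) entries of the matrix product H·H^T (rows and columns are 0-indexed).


Row 3 of H: [-1, 1, 1, 1, 1, -1, -1, -1].
Row 6 of H: [1, 1, -1, 1, 1, 1, -1, 1].
Row 7 of H: [1, -1, -1, -1, 1, -1, -1, -1].
(H·H^T)[7][7] = Σ_j H[7][j]·H[7][j] = (1)² + (-1)² + (-1)² + (-1)² + (1)² + (-1)² + (-1)² + (-1)² = 1 + 1 + 1 + 1 + 1 + 1 + 1 + 1 = 8.
(H·H^T)[6][3] = Σ_j H[6][j]·H[3][j] = (1)·(-1) + (1)·(1) + (-1)·(1) + (1)·(1) + (1)·(1) + (1)·(-1) + (-1)·(-1) + (1)·(-1) = -1 + 1 + -1 + 1 + 1 + -1 + 1 + -1 = 0.
So rows 6 and 3 are orthogonal; the diagonal entry equals n = 8.

(7,7) entry = 8; (6,3) entry = 0.


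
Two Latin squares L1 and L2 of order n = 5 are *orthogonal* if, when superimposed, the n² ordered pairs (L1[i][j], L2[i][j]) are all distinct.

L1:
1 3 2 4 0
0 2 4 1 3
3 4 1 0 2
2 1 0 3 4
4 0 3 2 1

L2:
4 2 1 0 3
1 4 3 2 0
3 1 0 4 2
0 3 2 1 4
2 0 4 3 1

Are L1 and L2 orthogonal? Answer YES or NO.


Form the n² = 25 superimposed pairs (L1[i][j], L2[i][j]), row by row (rows and columns indexed from 0):
row 0: (1,4) (3,2) (2,1) (4,0) (0,3)
row 1: (0,1) (2,4) (4,3) (1,2) (3,0)
row 2: (3,3) (4,1) (1,0) (0,4) (2,2)
row 3: (2,0) (1,3) (0,2) (3,1) (4,4)
row 4: (4,2) (0,0) (3,4) (2,3) (1,1)
Orthogonality requires all 25 pairs distinct.
Check by first coordinate: for each symbol s of L1, list the L2 entries in the n cells where L1 = s; they must all differ.
  L1 = 0: L2 entries (in reading order) 3, 1, 4, 2, 0 — all 5 distinct ✓
  L1 = 1: L2 entries (in reading order) 4, 2, 0, 3, 1 — all 5 distinct ✓
  L1 = 2: L2 entries (in reading order) 1, 4, 2, 0, 3 — all 5 distinct ✓
  L1 = 3: L2 entries (in reading order) 2, 0, 3, 1, 4 — all 5 distinct ✓
  L1 = 4: L2 entries (in reading order) 0, 3, 1, 4, 2 — all 5 distinct ✓
Every symbol of L1 meets every symbol of L2 exactly once, so all 25 pairs are distinct (25 of 25).
Conclusion: YES.

YES


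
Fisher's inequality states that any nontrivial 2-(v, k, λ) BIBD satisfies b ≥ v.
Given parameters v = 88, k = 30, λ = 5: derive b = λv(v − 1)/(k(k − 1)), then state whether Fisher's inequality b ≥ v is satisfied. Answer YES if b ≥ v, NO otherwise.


r = λ(v − 1)/(k − 1) = 5·87/29 = 15.
b = vr/k = 88·15/30 = 44.
Fisher's inequality: b ≥ v ⇔ 44 ≥ 88? NO.

NO


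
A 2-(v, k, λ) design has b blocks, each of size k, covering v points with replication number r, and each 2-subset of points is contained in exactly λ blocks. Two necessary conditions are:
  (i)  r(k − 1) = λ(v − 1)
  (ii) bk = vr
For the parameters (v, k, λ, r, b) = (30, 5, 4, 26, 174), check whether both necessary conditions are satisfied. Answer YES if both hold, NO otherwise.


Condition (i): r(k − 1) = 26·4 = 104; λ(v − 1) = 4·29 = 116. Match? NO.
Condition (ii): bk = 174·5 = 870; vr = 30·26 = 780. Match? NO.
Both conditions hold? NO.

NO


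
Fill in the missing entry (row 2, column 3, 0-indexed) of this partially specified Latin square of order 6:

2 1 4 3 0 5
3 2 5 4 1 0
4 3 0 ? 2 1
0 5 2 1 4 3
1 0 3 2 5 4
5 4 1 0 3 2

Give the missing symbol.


Row 2 contains symbols [0, 1, 2, 3, 4] — missing [5].
Column 3 contains symbols [0, 1, 2, 3, 4] — missing [5].
The missing symbol must appear in both missing sets; intersection = [5].
Therefore the hidden value is 5.

Missing value = 5.


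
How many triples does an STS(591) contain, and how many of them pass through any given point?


An STS(v) is a 2-(v, 3, 1) BIBD: block size k = 3, λ = 1.
Replication: r(k − 1) = λ(v − 1) ⇒ r·2 = 591 − 1 = 590 ⇒ r = 295.
Block count: b = v(v − 1)/6 = 591·590/6 = 348690/6 = 58115.
(Check via bk = vr: 58115·3 = 174345 = 591·295 = 174345 ✓.)

r = 295, b = 58115.


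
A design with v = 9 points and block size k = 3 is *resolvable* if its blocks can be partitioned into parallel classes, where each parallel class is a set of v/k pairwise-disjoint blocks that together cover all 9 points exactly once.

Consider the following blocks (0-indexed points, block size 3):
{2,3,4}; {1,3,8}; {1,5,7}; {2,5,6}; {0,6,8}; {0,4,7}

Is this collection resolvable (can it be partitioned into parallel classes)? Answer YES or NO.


v = 9, block size k = 3, number of blocks = 6.
For resolvability, blocks must partition into parallel classes of size v/k = 3.
Total blocks must therefore be a multiple of 3: 6 = 3·2 + 0 ⇒ divisible ✓.
Greedy packing gives 2 candidate class(es). Each should be a full parallel class (size 3, covers all 9 points).
  Class 1 (3 blocks): {2,3,4}; {1,5,7}; {0,6,8}. Points covered: [0, 1, 2, 3, 4, 5, 6, 7, 8].
  Class 2 (3 blocks): {1,3,8}; {2,5,6}; {0,4,7}. Points covered: [0, 1, 2, 3, 4, 5, 6, 7, 8].
All classes full (size 3)? YES. All classes cover every point? YES.
Resolvable? YES.

YES


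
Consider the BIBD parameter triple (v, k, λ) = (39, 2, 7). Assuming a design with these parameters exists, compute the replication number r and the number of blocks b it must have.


Any 2-(v, k, λ) BIBD satisfies two necessary conditions:
  (i)  Each point sits in r blocks, and counting incidences through any fixed point gives r(k − 1) = λ(v − 1), so r = λ(v − 1)/(k − 1).
  (ii) Total incidences bk = vr, so b = vr/k.
Step 1: r = λ(v − 1)/(k − 1) = 7·(39 − 1)/(2 − 1) = 7·38/1 = 266/1 = 266.
Step 2: b = vr/k = 39·266/2 = 10374/2 = 5187.
Check integrality: r = 266 ∈ Z ✓, b = 5187 ∈ Z ✓.
(These identities are necessary conditions: they determine r and b for any design with these parameters, but do not by themselves prove that one exists.)

r = 266, b = 5187.


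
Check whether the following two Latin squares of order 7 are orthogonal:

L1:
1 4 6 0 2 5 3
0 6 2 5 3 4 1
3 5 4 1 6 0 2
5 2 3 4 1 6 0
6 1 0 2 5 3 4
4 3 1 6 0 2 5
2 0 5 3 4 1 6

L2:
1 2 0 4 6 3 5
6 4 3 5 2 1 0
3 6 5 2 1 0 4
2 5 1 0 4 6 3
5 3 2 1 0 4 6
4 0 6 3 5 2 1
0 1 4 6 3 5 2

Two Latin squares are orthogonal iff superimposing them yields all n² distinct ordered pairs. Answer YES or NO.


Form the n² = 49 superimposed pairs (L1[i][j], L2[i][j]), row by row (rows and columns indexed from 0):
row 0: (1,1) (4,2) (6,0) (0,4) (2,6) (5,3) (3,5)
row 1: (0,6) (6,4) (2,3) (5,5) (3,2) (4,1) (1,0)
row 2: (3,3) (5,6) (4,5) (1,2) (6,1) (0,0) (2,4)
row 3: (5,2) (2,5) (3,1) (4,0) (1,4) (6,6) (0,3)
row 4: (6,5) (1,3) (0,2) (2,1) (5,0) (3,4) (4,6)
row 5: (4,4) (3,0) (1,6) (6,3) (0,5) (2,2) (5,1)
row 6: (2,0) (0,1) (5,4) (3,6) (4,3) (1,5) (6,2)
Orthogonality requires all 49 pairs distinct.
Check by first coordinate: for each symbol s of L1, list the L2 entries in the n cells where L1 = s; they must all differ.
  L1 = 0: L2 entries (in reading order) 4, 6, 0, 3, 2, 5, 1 — all 7 distinct ✓
  L1 = 1: L2 entries (in reading order) 1, 0, 2, 4, 3, 6, 5 — all 7 distinct ✓
  L1 = 2: L2 entries (in reading order) 6, 3, 4, 5, 1, 2, 0 — all 7 distinct ✓
  L1 = 3: L2 entries (in reading order) 5, 2, 3, 1, 4, 0, 6 — all 7 distinct ✓
  L1 = 4: L2 entries (in reading order) 2, 1, 5, 0, 6, 4, 3 — all 7 distinct ✓
  L1 = 5: L2 entries (in reading order) 3, 5, 6, 2, 0, 1, 4 — all 7 distinct ✓
  L1 = 6: L2 entries (in reading order) 0, 4, 1, 6, 5, 3, 2 — all 7 distinct ✓
Every symbol of L1 meets every symbol of L2 exactly once, so all 49 pairs are distinct (49 of 49).
Conclusion: YES.

YES


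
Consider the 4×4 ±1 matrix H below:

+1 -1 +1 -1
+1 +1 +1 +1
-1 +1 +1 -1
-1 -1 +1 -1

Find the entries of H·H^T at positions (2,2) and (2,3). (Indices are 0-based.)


Row 2 of H: [-1, 1, 1, -1].
Row 3 of H: [-1, -1, 1, -1].
(H·H^T)[2][2] = Σ_j H[2][j]·H[2][j] = (-1)² + (1)² + (1)² + (-1)² = 1 + 1 + 1 + 1 = 4.
(H·H^T)[2][3] = Σ_j H[2][j]·H[3][j] = (-1)·(-1) + (1)·(-1) + (1)·(1) + (-1)·(-1) = 1 + -1 + 1 + 1 = 2.
Rows 2 and 3 are not orthogonal (dot product = 2 ≠ 0), so H is not a Hadamard matrix.

(2,2) entry = 4; (2,3) entry = 2.


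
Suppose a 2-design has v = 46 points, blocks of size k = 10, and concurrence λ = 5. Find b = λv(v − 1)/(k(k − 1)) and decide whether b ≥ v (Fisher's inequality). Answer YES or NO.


b = λv(v − 1)/(k(k − 1)) = 5·46·45/(10·9) = 10350/90 = 115.
Compare with v = 46: b ≥ v, so Fisher's inequality holds.

YES


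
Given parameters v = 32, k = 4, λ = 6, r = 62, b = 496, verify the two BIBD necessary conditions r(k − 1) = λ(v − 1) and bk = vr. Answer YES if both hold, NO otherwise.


Condition (i): r(k − 1) = 62·3 = 186; λ(v − 1) = 6·31 = 186. Match? YES.
Condition (ii): bk = 496·4 = 1984; vr = 32·62 = 1984. Match? YES.
Both conditions hold? YES.

YES


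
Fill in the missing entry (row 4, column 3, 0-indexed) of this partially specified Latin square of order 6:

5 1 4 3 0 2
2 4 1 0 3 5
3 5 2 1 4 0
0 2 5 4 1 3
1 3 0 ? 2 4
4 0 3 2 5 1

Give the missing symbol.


Row 4 contains symbols [0, 1, 2, 3, 4] — missing [5].
Column 3 contains symbols [0, 1, 2, 3, 4] — missing [5].
The missing symbol must appear in both missing sets; intersection = [5].
Therefore the hidden value is 5.

Missing value = 5.


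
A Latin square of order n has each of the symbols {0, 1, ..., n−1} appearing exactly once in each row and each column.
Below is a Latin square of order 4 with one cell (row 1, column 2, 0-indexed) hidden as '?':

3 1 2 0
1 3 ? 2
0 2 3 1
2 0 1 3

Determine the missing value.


Row 1 contains symbols [1, 2, 3] — missing [0].
Column 2 contains symbols [1, 2, 3] — missing [0].
The missing symbol must appear in both missing sets; intersection = [0].
Therefore the hidden value is 0.

Missing value = 0.


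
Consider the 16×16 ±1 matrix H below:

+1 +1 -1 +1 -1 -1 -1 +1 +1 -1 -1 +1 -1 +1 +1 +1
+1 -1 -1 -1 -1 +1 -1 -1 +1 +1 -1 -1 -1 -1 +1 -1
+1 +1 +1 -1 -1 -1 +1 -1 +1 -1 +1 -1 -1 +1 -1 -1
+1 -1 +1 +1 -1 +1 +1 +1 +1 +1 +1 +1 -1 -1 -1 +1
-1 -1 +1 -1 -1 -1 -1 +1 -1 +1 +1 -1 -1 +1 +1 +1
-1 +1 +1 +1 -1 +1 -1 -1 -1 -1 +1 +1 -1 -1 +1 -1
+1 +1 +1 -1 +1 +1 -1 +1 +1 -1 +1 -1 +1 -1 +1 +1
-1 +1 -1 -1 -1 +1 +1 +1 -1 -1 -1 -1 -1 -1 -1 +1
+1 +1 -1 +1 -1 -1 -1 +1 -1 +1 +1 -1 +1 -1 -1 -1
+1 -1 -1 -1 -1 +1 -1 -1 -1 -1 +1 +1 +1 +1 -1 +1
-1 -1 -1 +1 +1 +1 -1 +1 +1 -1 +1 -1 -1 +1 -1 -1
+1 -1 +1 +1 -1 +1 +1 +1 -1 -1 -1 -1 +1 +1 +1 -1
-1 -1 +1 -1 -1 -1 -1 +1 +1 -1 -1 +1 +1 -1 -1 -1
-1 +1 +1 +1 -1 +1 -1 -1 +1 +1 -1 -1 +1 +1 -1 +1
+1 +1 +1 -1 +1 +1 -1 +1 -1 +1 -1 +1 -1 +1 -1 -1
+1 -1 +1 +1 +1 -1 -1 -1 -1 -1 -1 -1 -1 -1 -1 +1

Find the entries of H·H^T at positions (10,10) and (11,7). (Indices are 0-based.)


Row 7 of H: [-1, 1, -1, -1, -1, 1, 1, 1, -1, -1, -1, -1, -1, -1, -1, 1].
Row 10 of H: [-1, -1, -1, 1, 1, 1, -1, 1, 1, -1, 1, -1, -1, 1, -1, -1].
Row 11 of H: [1, -1, 1, 1, -1, 1, 1, 1, -1, -1, -1, -1, 1, 1, 1, -1].
(H·H^T)[10][10] = Σ_j H[10][j]·H[10][j] = (-1)² + (-1)² + (-1)² + (1)² + (1)² + (1)² + (-1)² + (1)² + (1)² + (-1)² + (1)² + (-1)² + (-1)² + (1)² + (-1)² + (-1)² = 1 + 1 + 1 + 1 + 1 + 1 + 1 + 1 + 1 + 1 + 1 + 1 + 1 + 1 + 1 + 1 = 16.
(H·H^T)[11][7] = Σ_j H[11][j]·H[7][j] = (1)·(-1) + (-1)·(1) + (1)·(-1) + (1)·(-1) + (-1)·(-1) + (1)·(1) + (1)·(1) + (1)·(1) + (-1)·(-1) + (-1)·(-1) + (-1)·(-1) + (-1)·(-1) + (1)·(-1) + (1)·(-1) + (1)·(-1) + (-1)·(1) = -1 + -1 + -1 + -1 + 1 + 1 + 1 + 1 + 1 + 1 + 1 + 1 + -1 + -1 + -1 + -1 = 0.
So rows 11 and 7 are orthogonal; the diagonal entry equals n = 16.

(10,10) entry = 16; (11,7) entry = 0.


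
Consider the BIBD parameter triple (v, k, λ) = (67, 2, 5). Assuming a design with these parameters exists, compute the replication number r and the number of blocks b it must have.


Any 2-(v, k, λ) BIBD satisfies two necessary conditions:
  (i)  Each point sits in r blocks, and counting incidences through any fixed point gives r(k − 1) = λ(v − 1), so r = λ(v − 1)/(k − 1).
  (ii) Total incidences bk = vr, so b = vr/k.
Step 1: r = λ(v − 1)/(k − 1) = 5·(67 − 1)/(2 − 1) = 5·66/1 = 330/1 = 330.
Step 2: b = vr/k = 67·330/2 = 22110/2 = 11055.
Check integrality: r = 330 ∈ Z ✓, b = 11055 ∈ Z ✓.
(These identities are necessary conditions: they determine r and b for any design with these parameters, but do not by themselves prove that one exists.)

r = 330, b = 11055.


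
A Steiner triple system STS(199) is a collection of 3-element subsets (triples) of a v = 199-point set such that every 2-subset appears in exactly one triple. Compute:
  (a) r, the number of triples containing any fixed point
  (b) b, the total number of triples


An STS(v) is a 2-(v, 3, 1) BIBD: block size k = 3, λ = 1.
Replication: r(k − 1) = λ(v − 1) ⇒ r·2 = 199 − 1 = 198 ⇒ r = 99.
Block count: bk = vr ⇒ b·3 = 199·99 = 19701 ⇒ b = 6567.
(Check via b = v(v − 1)/6 = 199·198/6 = 39402/6 = 6567.)

r = 99, b = 6567.


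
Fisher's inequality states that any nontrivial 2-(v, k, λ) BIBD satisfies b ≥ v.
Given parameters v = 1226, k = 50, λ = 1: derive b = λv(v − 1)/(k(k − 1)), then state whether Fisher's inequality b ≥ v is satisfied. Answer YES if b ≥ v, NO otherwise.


b = λv(v − 1)/(k(k − 1)) = 1·1226·1225/(50·49) = 1501850/2450 = 613.
Compare with v = 1226: b < v, so Fisher's inequality fails.

NO


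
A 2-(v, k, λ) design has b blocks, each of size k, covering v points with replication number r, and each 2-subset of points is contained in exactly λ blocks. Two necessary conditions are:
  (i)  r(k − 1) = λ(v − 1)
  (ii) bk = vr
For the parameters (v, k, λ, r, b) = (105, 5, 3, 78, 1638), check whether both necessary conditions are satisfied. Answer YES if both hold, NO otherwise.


Condition (i): r(k − 1) = 78·4 = 312; λ(v − 1) = 3·104 = 312. Match? YES.
Condition (ii): bk = 1638·5 = 8190; vr = 105·78 = 8190. Match? YES.
Both conditions hold? YES.

YES


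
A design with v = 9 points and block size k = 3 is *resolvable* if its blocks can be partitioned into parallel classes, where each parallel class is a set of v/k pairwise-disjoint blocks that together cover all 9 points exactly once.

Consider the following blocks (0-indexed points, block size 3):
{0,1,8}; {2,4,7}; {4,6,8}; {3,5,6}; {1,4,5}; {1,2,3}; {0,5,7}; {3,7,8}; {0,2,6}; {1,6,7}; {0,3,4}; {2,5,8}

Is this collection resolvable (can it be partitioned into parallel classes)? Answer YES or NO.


v = 9, block size k = 3, number of blocks = 12.
For resolvability, blocks must partition into parallel classes of size v/k = 3.
Total blocks must therefore be a multiple of 3: 12 = 3·4 + 0 ⇒ divisible ✓.
Greedy packing gives 4 candidate class(es). Each should be a full parallel class (size 3, covers all 9 points).
  Class 1 (3 blocks): {0,1,8}; {2,4,7}; {3,5,6}. Points covered: [0, 1, 2, 3, 4, 5, 6, 7, 8].
  Class 2 (3 blocks): {4,6,8}; {1,2,3}; {0,5,7}. Points covered: [0, 1, 2, 3, 4, 5, 6, 7, 8].
  Class 3 (3 blocks): {1,4,5}; {3,7,8}; {0,2,6}. Points covered: [0, 1, 2, 3, 4, 5, 6, 7, 8].
  Class 4 (3 blocks): {1,6,7}; {0,3,4}; {2,5,8}. Points covered: [0, 1, 2, 3, 4, 5, 6, 7, 8].
All classes full (size 3)? YES. All classes cover every point? YES.
Resolvable? YES.

YES


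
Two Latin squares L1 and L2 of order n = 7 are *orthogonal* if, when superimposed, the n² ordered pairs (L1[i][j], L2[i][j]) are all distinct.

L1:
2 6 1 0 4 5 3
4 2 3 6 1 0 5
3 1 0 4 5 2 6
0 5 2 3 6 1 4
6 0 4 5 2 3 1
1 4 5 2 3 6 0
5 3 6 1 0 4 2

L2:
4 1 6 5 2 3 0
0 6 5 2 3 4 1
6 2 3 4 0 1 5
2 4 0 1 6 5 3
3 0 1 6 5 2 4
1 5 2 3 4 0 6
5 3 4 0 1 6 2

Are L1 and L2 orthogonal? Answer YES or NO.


Form the n² = 49 superimposed pairs (L1[i][j], L2[i][j]), row by row (rows and columns indexed from 0):
row 0: (2,4) (6,1) (1,6) (0,5) (4,2) (5,3) (3,0)
row 1: (4,0) (2,6) (3,5) (6,2) (1,3) (0,4) (5,1)
row 2: (3,6) (1,2) (0,3) (4,4) (5,0) (2,1) (6,5)
row 3: (0,2) (5,4) (2,0) (3,1) (6,6) (1,5) (4,3)
row 4: (6,3) (0,0) (4,1) (5,6) (2,5) (3,2) (1,4)
row 5: (1,1) (4,5) (5,2) (2,3) (3,4) (6,0) (0,6)
row 6: (5,5) (3,3) (6,4) (1,0) (0,1) (4,6) (2,2)
Orthogonality requires all 49 pairs distinct.
Check by first coordinate: for each symbol s of L1, list the L2 entries in the n cells where L1 = s; they must all differ.
  L1 = 0: L2 entries (in reading order) 5, 4, 3, 2, 0, 6, 1 — all 7 distinct ✓
  L1 = 1: L2 entries (in reading order) 6, 3, 2, 5, 4, 1, 0 — all 7 distinct ✓
  L1 = 2: L2 entries (in reading order) 4, 6, 1, 0, 5, 3, 2 — all 7 distinct ✓
  L1 = 3: L2 entries (in reading order) 0, 5, 6, 1, 2, 4, 3 — all 7 distinct ✓
  L1 = 4: L2 entries (in reading order) 2, 0, 4, 3, 1, 5, 6 — all 7 distinct ✓
  L1 = 5: L2 entries (in reading order) 3, 1, 0, 4, 6, 2, 5 — all 7 distinct ✓
  L1 = 6: L2 entries (in reading order) 1, 2, 5, 6, 3, 0, 4 — all 7 distinct ✓
Every symbol of L1 meets every symbol of L2 exactly once, so all 49 pairs are distinct (49 of 49).
Conclusion: YES.

YES


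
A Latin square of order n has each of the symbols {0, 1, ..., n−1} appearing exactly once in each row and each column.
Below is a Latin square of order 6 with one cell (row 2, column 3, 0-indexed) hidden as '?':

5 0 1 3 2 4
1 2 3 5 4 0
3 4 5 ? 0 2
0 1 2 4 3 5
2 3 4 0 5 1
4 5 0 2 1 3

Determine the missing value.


Row 2 contains symbols [0, 2, 3, 4, 5] — missing [1].
Column 3 contains symbols [0, 2, 3, 4, 5] — missing [1].
The missing symbol must appear in both missing sets; intersection = [1].
Therefore the hidden value is 1.

Missing value = 1.


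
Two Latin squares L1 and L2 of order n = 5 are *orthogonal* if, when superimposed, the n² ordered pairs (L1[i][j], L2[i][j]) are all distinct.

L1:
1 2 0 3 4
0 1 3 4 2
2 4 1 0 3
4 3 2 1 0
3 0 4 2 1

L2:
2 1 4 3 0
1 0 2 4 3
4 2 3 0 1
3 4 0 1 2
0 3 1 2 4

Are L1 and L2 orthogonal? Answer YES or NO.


Form the n² = 25 superimposed pairs (L1[i][j], L2[i][j]), row by row (rows and columns indexed from 0):
row 0: (1,2) (2,1) (0,4) (3,3) (4,0)
row 1: (0,1) (1,0) (3,2) (4,4) (2,3)
row 2: (2,4) (4,2) (1,3) (0,0) (3,1)
row 3: (4,3) (3,4) (2,0) (1,1) (0,2)
row 4: (3,0) (0,3) (4,1) (2,2) (1,4)
Orthogonality requires all 25 pairs distinct.
Check by first coordinate: for each symbol s of L1, list the L2 entries in the n cells where L1 = s; they must all differ.
  L1 = 0: L2 entries (in reading order) 4, 1, 0, 2, 3 — all 5 distinct ✓
  L1 = 1: L2 entries (in reading order) 2, 0, 3, 1, 4 — all 5 distinct ✓
  L1 = 2: L2 entries (in reading order) 1, 3, 4, 0, 2 — all 5 distinct ✓
  L1 = 3: L2 entries (in reading order) 3, 2, 1, 4, 0 — all 5 distinct ✓
  L1 = 4: L2 entries (in reading order) 0, 4, 2, 3, 1 — all 5 distinct ✓
Every symbol of L1 meets every symbol of L2 exactly once, so all 25 pairs are distinct (25 of 25).
Conclusion: YES.

YES


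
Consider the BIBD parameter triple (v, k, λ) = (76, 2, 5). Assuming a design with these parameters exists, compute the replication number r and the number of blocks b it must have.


Any 2-(v, k, λ) BIBD satisfies two necessary conditions:
  (i)  Each point sits in r blocks, and counting incidences through any fixed point gives r(k − 1) = λ(v − 1), so r = λ(v − 1)/(k − 1).
  (ii) Total incidences bk = vr, so b = vr/k.
Step 1: r = λ(v − 1)/(k − 1) = 5·(76 − 1)/(2 − 1) = 5·75/1 = 375/1 = 375.
Step 2: b = vr/k = 76·375/2 = 28500/2 = 14250.
Check integrality: r = 375 ∈ Z ✓, b = 14250 ∈ Z ✓.
(These identities are necessary conditions: they determine r and b for any design with these parameters, but do not by themselves prove that one exists.)

r = 375, b = 14250.


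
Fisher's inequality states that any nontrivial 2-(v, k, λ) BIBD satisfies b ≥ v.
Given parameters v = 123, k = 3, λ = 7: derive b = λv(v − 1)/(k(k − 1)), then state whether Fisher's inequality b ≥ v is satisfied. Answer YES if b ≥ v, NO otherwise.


r = λ(v − 1)/(k − 1) = 7·122/2 = 427.
b = vr/k = 123·427/3 = 17507.
Fisher's inequality: b ≥ v ⇔ 17507 ≥ 123? YES.

YES


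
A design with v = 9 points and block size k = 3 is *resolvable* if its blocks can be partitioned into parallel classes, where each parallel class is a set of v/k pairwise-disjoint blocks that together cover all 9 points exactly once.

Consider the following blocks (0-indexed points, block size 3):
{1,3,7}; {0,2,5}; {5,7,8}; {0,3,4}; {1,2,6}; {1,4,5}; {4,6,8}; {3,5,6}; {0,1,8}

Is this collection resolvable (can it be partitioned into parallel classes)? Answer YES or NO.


v = 9, block size k = 3, number of blocks = 9.
For resolvability, blocks must partition into parallel classes of size v/k = 3.
Total blocks must therefore be a multiple of 3: 9 = 3·3 + 0 ⇒ divisible ✓.
Consider block {1,4,5}. It intersects every other block in the collection, so no parallel class of size 3 can contain it.
Since every block must belong to some parallel class in a resolution, the collection cannot be partitioned into parallel classes.
Resolvable? NO.

NO


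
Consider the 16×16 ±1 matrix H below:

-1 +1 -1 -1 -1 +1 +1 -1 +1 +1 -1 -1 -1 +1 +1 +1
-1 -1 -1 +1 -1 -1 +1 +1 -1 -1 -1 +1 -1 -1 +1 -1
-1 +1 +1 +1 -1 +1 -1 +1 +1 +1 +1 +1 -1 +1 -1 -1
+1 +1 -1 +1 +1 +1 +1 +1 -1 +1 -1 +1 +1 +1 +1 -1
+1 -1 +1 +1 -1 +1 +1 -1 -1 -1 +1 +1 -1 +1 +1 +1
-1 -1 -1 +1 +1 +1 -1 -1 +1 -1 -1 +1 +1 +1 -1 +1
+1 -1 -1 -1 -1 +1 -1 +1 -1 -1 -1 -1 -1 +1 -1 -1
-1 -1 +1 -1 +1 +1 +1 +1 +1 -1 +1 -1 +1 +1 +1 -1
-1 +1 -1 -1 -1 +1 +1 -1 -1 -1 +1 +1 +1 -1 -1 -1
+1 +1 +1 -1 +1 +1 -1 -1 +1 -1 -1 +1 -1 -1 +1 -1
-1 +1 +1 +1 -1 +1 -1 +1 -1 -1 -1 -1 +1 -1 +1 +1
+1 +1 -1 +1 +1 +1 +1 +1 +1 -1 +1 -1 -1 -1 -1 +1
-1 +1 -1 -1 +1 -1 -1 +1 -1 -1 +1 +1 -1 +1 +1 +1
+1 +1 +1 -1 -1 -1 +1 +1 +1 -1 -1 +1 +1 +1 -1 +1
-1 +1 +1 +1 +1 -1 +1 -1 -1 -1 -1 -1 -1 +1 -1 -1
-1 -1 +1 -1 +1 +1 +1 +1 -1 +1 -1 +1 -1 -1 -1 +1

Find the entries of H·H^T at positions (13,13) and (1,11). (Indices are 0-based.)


Row 1 of H: [-1, -1, -1, 1, -1, -1, 1, 1, -1, -1, -1, 1, -1, -1, 1, -1].
Row 11 of H: [1, 1, -1, 1, 1, 1, 1, 1, 1, -1, 1, -1, -1, -1, -1, 1].
Row 13 of H: [1, 1, 1, -1, -1, -1, 1, 1, 1, -1, -1, 1, 1, 1, -1, 1].
(H·H^T)[13][13] = Σ_j H[13][j]·H[13][j] = (1)² + (1)² + (1)² + (-1)² + (-1)² + (-1)² + (1)² + (1)² + (1)² + (-1)² + (-1)² + (1)² + (1)² + (1)² + (-1)² + (1)² = 1 + 1 + 1 + 1 + 1 + 1 + 1 + 1 + 1 + 1 + 1 + 1 + 1 + 1 + 1 + 1 = 16.
(H·H^T)[1][11] = Σ_j H[1][j]·H[11][j] = (-1)·(1) + (-1)·(1) + (-1)·(-1) + (1)·(1) + (-1)·(1) + (-1)·(1) + (1)·(1) + (1)·(1) + (-1)·(1) + (-1)·(-1) + (-1)·(1) + (1)·(-1) + (-1)·(-1) + (-1)·(-1) + (1)·(-1) + (-1)·(1) = -1 + -1 + 1 + 1 + -1 + -1 + 1 + 1 + -1 + 1 + -1 + -1 + 1 + 1 + -1 + -1 = -2.
Rows 1 and 11 are not orthogonal (dot product = -2 ≠ 0), so H is not a Hadamard matrix.

(13,13) entry = 16; (1,11) entry = -2.


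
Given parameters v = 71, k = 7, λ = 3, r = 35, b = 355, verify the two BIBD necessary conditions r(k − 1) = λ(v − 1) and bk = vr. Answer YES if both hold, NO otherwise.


Condition (i): r(k − 1) = 35·6 = 210; λ(v − 1) = 3·70 = 210. Match? YES.
Condition (ii): bk = 355·7 = 2485; vr = 71·35 = 2485. Match? YES.
Both conditions hold? YES.

YES


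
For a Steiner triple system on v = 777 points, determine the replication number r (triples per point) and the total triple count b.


An STS(v) is a 2-(v, 3, 1) BIBD: block size k = 3, λ = 1.
Replication: r(k − 1) = λ(v − 1) ⇒ r·2 = 777 − 1 = 776 ⇒ r = 388.
Block count: b = v(v − 1)/6 = 777·776/6 = 602952/6 = 100492.

r = 388, b = 100492.


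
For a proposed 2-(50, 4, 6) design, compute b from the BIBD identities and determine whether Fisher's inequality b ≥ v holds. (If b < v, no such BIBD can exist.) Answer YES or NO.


b = λv(v − 1)/(k(k − 1)) = 6·50·49/(4·3) = 14700/12 = 1225.
Compare with v = 50: b ≥ v, so Fisher's inequality holds.

YES
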